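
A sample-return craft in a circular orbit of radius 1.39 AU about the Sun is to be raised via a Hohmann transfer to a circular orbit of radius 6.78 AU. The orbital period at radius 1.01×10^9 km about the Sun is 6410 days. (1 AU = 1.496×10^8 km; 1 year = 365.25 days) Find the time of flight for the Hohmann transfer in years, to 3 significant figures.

t = 4.13 years

From Kepler's third law T² = 4π²r³/μ at r = 1.01×10^9 km, T = 6410 days = 6410 × 86400 s = 5.53824×10^8 s: μ = 4π²r³/T² = 1.32611×10^11 km³/s².
In km: r₁ = 1.39 × 1.496×10^8 = 2.07944×10^8 km; r₂ = 6.78 × 1.496×10^8 = 1.014288×10^9 km.
Transfer-ellipse semi-major axis a_t = (r₁ + r₂)/2 = (2.07944×10^8 + 1.014288×10^9)/2 = 6.11116×10^8 km.
Half the transfer-orbit period gives t = π√(a_t³/μ) = 1.303×10^8 s.
Converting: 1.303×10^8 s ÷ 3.15576×10^7 s/year (365.25 × 86400) = 4.13 years.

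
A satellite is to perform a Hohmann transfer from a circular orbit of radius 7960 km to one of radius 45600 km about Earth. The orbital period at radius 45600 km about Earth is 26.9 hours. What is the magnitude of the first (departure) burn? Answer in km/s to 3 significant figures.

Δv₁ = 2.16 km/s

From Kepler's third law T² = 4π²r³/μ at r = 45600 km, T = 26.9 hours = 26.9 × 3600 s = 96840 s: μ = 4π²r³/T² = 3.99158×10^5 km³/s².
Semi-major axis of the transfer orbit: a_t = (7960 + 45600)/2 = 26780 km.
On the circular orbit at r = 7960 km, v_c = √(μ/r) = 7.081 km/s.
Vis-viva on the transfer ellipse at r = 7960 km gives v_t = √[μ(2/r − 1/a_t)] = 9.240 km/s.
Δv₁ = |v_t − v_c| = |9.240 − 7.081| = 2.159 km/s.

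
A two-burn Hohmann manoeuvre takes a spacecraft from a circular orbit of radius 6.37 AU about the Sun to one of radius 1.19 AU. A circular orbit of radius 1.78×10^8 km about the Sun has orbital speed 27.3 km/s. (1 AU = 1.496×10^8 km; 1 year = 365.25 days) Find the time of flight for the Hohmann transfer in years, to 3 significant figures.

From the circular-orbit relation v² = μ/r at r = 1.78×10^8 km: μ = v²r = (27.3)² × 1.78×10^8 = 1.32662×10^11 km³/s².
In km: r₁ = 6.37 × 1.496×10^8 = 9.52952×10^8 km; r₂ = 1.19 × 1.496×10^8 = 1.78024×10^8 km.
Transfer-ellipse semi-major axis a_t = (r₁ + r₂)/2 = (9.52952×10^8 + 1.78024×10^8)/2 = 5.65488×10^8 km.
By Kepler's third law the transfer-orbit period is T = 2π√(a_t³/μ), so t = T/2 = 1.160×10^8 s.
Converting: 1.160×10^8 s ÷ 3.15576×10^7 s/year (365.25 × 86400) = 3.68 years.

t = 3.68 years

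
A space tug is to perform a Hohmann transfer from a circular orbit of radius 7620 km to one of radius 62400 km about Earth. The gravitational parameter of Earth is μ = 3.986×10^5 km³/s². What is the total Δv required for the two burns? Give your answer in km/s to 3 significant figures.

Δv = 3.77 km/s

Transfer-ellipse semi-major axis a_t = (r₁ + r₂)/2 = (7620 + 62400)/2 = 35010 km.
At r₁ the circular-orbit speed is v₁ = √(μ/r₁) = 7.232545 km/s.
On the transfer ellipse at r₁, vis-viva equation gives v_p = √[μ(2/r₁ − 1/a_t)] = 9.655781 km/s.
First burn Δv₁ = |v_p − v₁| = 2.42324 km/s.
At r₂, v₂ = √(μ/r₂) = 2.52741 km/s.
Transfer-orbit speed at r₂: v_a = √[μ(2/r₂ − 1/a_t)] = 1.17912 km/s.
Second burn Δv₂ = |v₂ − v_a| = 1.34829 km/s.
Total Δv = Δv₁ + Δv₂ = 3.772 km/s.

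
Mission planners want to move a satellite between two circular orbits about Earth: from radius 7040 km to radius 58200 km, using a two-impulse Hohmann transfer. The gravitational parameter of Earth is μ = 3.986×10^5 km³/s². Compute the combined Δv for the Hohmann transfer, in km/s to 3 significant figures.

Transfer-ellipse semi-major axis a_t = (r₁ + r₂)/2 = (7040 + 58200)/2 = 32620 km.
Circular speed at r₁: v₁ = √(μ/r₁) = √(3.986×10^5/7040) = 7.5246 km/s.
Transfer-orbit speed at r₁ (v² = μ(2/r − 1/a)): v_p = √[μ(2/r₁ − 1/a_t)] = 10.051 km/s.
First burn Δv₁ = |v_p − v₁| = 2.526 km/s.
Circular speed at r₂: v₂ = √(μ/r₂) = 2.617 km/s.
Transfer-orbit speed at r₂: v_a = √[μ(2/r₂ − 1/a_t)] = 1.216 km/s.
Second burn Δv₂ = |v₂ − v_a| = 1.401 km/s.
Δv = Δv₁ + Δv₂ = 2.526 + 1.401 = 3.927 km/s.

Δv = 3.93 km/s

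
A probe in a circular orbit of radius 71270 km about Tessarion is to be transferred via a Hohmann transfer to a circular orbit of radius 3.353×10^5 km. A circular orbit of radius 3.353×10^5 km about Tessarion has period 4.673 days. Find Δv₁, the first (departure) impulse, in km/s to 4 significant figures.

Δv₁ = 3.218 km/s

From Kepler's third law T² = 4π²r³/μ at r = 3.353×10^5 km, T = 4.673 days = 4.673 × 86400 s = 4.037472×10^5 s: μ = 4π²r³/T² = 9.12938×10^6 km³/s².
The Hohmann ellipse has a_t = (r₁ + r₂)/2 = 2.03285×10^5 km.
Circular speed at r = 71270 km: v_c = √(μ/r) = 11.318 km/s.
Vis-viva on the transfer ellipse at r = 71270 km gives v_t = √[μ(2/r − 1/a_t)] = 14.536 km/s.
Δv₁ = |v_t − v_c| = |14.536 − 11.318| = 3.218 km/s.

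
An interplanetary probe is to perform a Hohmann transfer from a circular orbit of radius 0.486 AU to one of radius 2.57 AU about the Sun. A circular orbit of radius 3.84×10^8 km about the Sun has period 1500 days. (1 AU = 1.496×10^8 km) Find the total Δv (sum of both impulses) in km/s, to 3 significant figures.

Δv = 20.8 km/s

From Kepler's third law T² = 4π²r³/μ at r = 3.84×10^8 km, T = 1500 days = 1500 × 86400 s = 1.296×10^8 s: μ = 4π²r³/T² = 1.33089×10^11 km³/s².
In km: r₁ = 0.486 × 1.496×10^8 = 7.27056×10^7 km; r₂ = 2.57 × 1.496×10^8 = 3.84472×10^8 km.
The Hohmann ellipse has a_t = (r₁ + r₂)/2 = 2.285888×10^8 km.
Circular speed at r₁: v₁ = √(μ/r₁) = √(1.33089×10^11/7.27056×10^7) = 42.7846 km/s.
On the transfer ellipse at r₁, vis-viva equation gives v_p = √[μ(2/r₁ − 1/a_t)] = 55.4872 km/s.
First burn Δv₁ = |v_p − v₁| = 12.703 km/s.
Circular speed at r₂: v₂ = √(μ/r₂) = 18.6054 km/s.
Transfer-orbit speed at r₂: v_a = √[μ(2/r₂ − 1/a_t)] = 10.4929 km/s.
Second burn Δv₂ = |v₂ − v_a| = 8.1125 km/s.
Δv = Δv₁ + Δv₂ = 12.703 + 8.1125 = 20.82 km/s.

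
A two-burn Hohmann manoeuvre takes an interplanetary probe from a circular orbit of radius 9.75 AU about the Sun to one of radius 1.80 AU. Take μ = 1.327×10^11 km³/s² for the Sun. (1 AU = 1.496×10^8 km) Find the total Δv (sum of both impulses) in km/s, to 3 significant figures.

In km: r₁ = 9.75 × 1.496×10^8 = 1.4586×10^9 km; r₂ = 1.80 × 1.496×10^8 = 2.6928×10^8 km.
Transfer-ellipse semi-major axis a_t = (r₁ + r₂)/2 = (1.4586×10^9 + 2.6928×10^8)/2 = 8.6394×10^8 km.
Circular speed at r₁: v₁ = √(μ/r₁) = √(1.327×10^11/1.4586×10^9) = 9.538 km/s.
On the transfer ellipse at r₁, v² = μ(2/r − 1/a) gives v_a = √[μ(2/r₁ − 1/a_t)] = 5.325 km/s.
First burn Δv₁ = |v_a − v₁| = 4.213 km/s.
At r₂, v₂ = √(μ/r₂) = 22.199 km/s.
Transfer-orbit speed at r₂: v_p = √[μ(2/r₂ − 1/a_t)] = 28.844 km/s.
Second burn Δv₂ = |v₂ − v_p| = 6.645 km/s.
Δv = Δv₁ + Δv₂ = 4.213 + 6.645 = 10.86 km/s.

Δv = 10.9 km/s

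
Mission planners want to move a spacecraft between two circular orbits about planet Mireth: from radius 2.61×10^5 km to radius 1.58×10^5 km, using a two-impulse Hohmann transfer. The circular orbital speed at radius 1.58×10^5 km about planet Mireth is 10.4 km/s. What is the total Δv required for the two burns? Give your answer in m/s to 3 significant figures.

From the circular-orbit relation v² = μ/r at r = 1.58×10^5 km: μ = v²r = (10.4)² × 1.58×10^5 = 1.70893×10^7 km³/s².
Semi-major axis of the transfer orbit: a_t = (2.610×10^5 + 1.580×10^5)/2 = 2.095×10^5 km.
Circular speed at r₁: v₁ = √(μ/r₁) = √(1.70893×10^7/2.610×10^5) = 8.092 km/s.
On the transfer ellipse at r₁, v² = μ(2/r − 1/a) gives v_a = √[μ(2/r₁ − 1/a_t)] = 7.027 km/s.
First burn Δv₁ = |v_a − v₁| = 1.065 km/s.
Circular speed at r₂: v₂ = √(μ/r₂) = 10.400 km/s.
Transfer-orbit speed at r₂: v_p = √[μ(2/r₂ − 1/a_t)] = 11.608 km/s.
Second burn Δv₂ = |v₂ − v_p| = 1.208 km/s.
Total Δv = Δv₁ + Δv₂ = 2.273 km/s.

Δv = 2270 m/s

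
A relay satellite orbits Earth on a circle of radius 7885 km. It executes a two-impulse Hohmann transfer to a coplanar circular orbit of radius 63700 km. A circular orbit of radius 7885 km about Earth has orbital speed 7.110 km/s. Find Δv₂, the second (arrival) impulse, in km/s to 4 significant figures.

From the circular-orbit relation v² = μ/r at r = 7885 km: μ = v²r = (7.110)² × 7885 = 3.98603×10^5 km³/s².
Transfer-ellipse semi-major axis a_t = (r₁ + r₂)/2 = (7885 + 63700)/2 = 35792.5 km.
Circular speed at r = 63700 km: v_c = √(μ/r) = 2.5015 km/s.
Transfer-orbit speed at the same r (vis-viva, a = a_t): v_t = √[μ(2/r − 1/a_t)] = 1.1741 km/s.
Δv₂ = |v_t − v_c| = |1.1741 − 2.5015| = 1.327 km/s.

Δv₂ = 1.327 km/s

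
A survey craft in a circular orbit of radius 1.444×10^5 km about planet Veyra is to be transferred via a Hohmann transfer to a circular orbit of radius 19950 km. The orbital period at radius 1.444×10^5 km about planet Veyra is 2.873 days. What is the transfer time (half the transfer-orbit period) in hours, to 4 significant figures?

From Kepler's third law T² = 4π²r³/μ at r = 1.444×10^5 km, T = 2.873 days = 2.873 × 86400 s = 2.482272×10^5 s: μ = 4π²r³/T² = 1.92913×10^6 km³/s².
Transfer-ellipse semi-major axis a_t = (r₁ + r₂)/2 = (1.444×10^5 + 19950)/2 = 82175 km.
By Kepler's third law the transfer-orbit period is T = 2π√(a_t³/μ), so t = T/2 = 53280 s.
Converting: 53280 s ÷ 3600 s/hour = 14.80 hours.

t = 14.80 hours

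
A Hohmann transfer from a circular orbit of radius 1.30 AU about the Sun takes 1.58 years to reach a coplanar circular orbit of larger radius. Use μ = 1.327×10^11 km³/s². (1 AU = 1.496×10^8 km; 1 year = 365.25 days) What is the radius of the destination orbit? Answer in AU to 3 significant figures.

In km: r₁ = 1.30 × 1.496×10^8 = 1.9448×10^8 km.
Transfer time t = 1.58 years × 365.25 × 86400 s = 4.9861008×10^7 s, and t = π√(a_t³/μ).
So a_t = (μ t²/π²)^(1/3) = (1.327×10^11 × (4.9861008×10^7)² / π²)^(1/3) = 3.2213×10^8 km.
Since a_t = (r₁ + r₂)/2, r₂ = 2a_t − r₁ = 2×3.2213×10^8 − 1.9448×10^8 = 4.4978×10^8 km.
In AU: r₂ = 4.4978×10^8 / 1.496×10^8 = 3.01 AU.

r₂ = 3.01 AU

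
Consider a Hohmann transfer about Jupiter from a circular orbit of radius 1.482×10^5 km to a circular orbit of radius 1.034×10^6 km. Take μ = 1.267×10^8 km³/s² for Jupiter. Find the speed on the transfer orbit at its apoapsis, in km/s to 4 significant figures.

v = 5.543 km/s

The Hohmann ellipse has a_t = (r₁ + r₂)/2 = 5.911×10^5 km.
At apoapsis, r = 1.034×10^6 km.
Applying v² = μ(2/r − 1/a_t): v = 5.543 km/s.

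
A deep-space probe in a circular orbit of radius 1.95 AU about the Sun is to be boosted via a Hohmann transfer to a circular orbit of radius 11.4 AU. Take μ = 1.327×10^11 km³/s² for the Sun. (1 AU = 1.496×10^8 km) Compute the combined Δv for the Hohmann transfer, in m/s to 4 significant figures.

Δv = 10600 m/s

In km: r₁ = 1.95 × 1.496×10^8 = 2.9172×10^8 km; r₂ = 11.4 × 1.496×10^8 = 1.70544×10^9 km.
Transfer-ellipse semi-major axis a_t = (r₁ + r₂)/2 = (2.9172×10^8 + 1.70544×10^9)/2 = 9.9858×10^8 km.
At r₁ the circular-orbit speed is v₁ = √(μ/r₁) = 21.328 km/s.
On the transfer ellipse at r₁, vis-viva gives v_p = √[μ(2/r₁ − 1/a_t)] = 27.873 km/s.
First burn Δv₁ = |v_p − v₁| = 6.545 km/s.
At r₂, v₂ = √(μ/r₂) = 8.821 km/s.
Transfer-orbit speed at r₂: v_a = √[μ(2/r₂ − 1/a_t)] = 4.768 km/s.
Second burn Δv₂ = |v₂ − v_a| = 4.053 km/s.
Total Δv = Δv₁ + Δv₂ = 10.60 km/s.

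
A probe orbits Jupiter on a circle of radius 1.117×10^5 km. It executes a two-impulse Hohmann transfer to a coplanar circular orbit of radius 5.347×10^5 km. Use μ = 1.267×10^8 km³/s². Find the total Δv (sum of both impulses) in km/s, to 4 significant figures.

Δv = 15.98 km/s

Semi-major axis of the transfer orbit: a_t = (1.117×10^5 + 5.347×10^5)/2 = 3.232×10^5 km.
Circular speed at r₁: v₁ = √(μ/r₁) = √(1.267×10^8/1.117×10^5) = 33.68 km/s.
Transfer-orbit speed at r₁ (vis-viva equation): v_p = √[μ(2/r₁ − 1/a_t)] = 43.32 km/s.
First burn Δv₁ = |v_p − v₁| = 9.640 km/s.
At r₂, v₂ = √(μ/r₂) = 15.3934 km/s.
Transfer-orbit speed at r₂: v_a = √[μ(2/r₂ − 1/a_t)] = 9.04949 km/s.
Second burn Δv₂ = |v₂ − v_a| = 6.344 km/s.
Total Δv = Δv₁ + Δv₂ = 15.98 km/s.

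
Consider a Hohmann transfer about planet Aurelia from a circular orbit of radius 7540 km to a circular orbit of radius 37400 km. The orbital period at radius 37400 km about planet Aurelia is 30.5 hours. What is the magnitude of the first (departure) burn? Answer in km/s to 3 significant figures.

Δv₁ = 1.38 km/s

From Kepler's third law T² = 4π²r³/μ at r = 37400 km, T = 30.5 hours = 30.5 × 3600 s = 1.098×10^5 s: μ = 4π²r³/T² = 1.71305×10^5 km³/s².
The Hohmann ellipse has a_t = (r₁ + r₂)/2 = 22470 km.
Circular speed at r = 7540 km: v_c = √(μ/r) = 4.766 km/s.
Vis-viva on the transfer ellipse at r = 7540 km gives v_t = √[μ(2/r − 1/a_t)] = 6.149 km/s.
Δv₁ = |v_t − v_c| = |6.149 − 4.766| = 1.383 km/s.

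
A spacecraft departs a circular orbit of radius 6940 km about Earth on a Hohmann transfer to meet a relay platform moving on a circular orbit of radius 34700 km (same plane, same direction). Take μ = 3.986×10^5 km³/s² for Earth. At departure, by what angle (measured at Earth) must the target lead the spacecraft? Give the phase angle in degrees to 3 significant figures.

Semi-major axis of the transfer orbit: a_t = (6940 + 34700)/2 = 20820 km.
The half-period of the transfer ellipse is t = π√(a_t³/μ) = 14949 s.
The target's mean motion on its circular orbit is ω₂ = √(μ/r₂³) = 9.7673×10^-5 rad/s.
Angle swept by the target during transfer: ω₂·t = 1.4601 rad = 83.66°.
Arrival is 180° from departure on the ellipse, so φ = 180° − 83.66° = 96.3°.

φ = 96.3°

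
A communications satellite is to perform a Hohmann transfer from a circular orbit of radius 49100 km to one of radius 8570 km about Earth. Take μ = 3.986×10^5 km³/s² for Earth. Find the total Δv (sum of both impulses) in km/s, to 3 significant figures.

Δv = 3.38 km/s

Semi-major axis of the transfer orbit: a_t = (49100 + 8570)/2 = 28835 km.
At r₁ the circular-orbit speed is v₁ = √(μ/r₁) = 2.849 km/s.
On the transfer ellipse at r₁, vis-viva gives v_a = √[μ(2/r₁ − 1/a_t)] = 1.553 km/s.
First burn Δv₁ = |v_a − v₁| = 1.296 km/s.
At r₂, v₂ = √(μ/r₂) = 6.820 km/s.
Transfer-orbit speed at r₂: v_p = √[μ(2/r₂ − 1/a_t)] = 8.899 km/s.
Second burn Δv₂ = |v₂ − v_p| = 2.079 km/s.
Total Δv = Δv₁ + Δv₂ = 3.375 km/s.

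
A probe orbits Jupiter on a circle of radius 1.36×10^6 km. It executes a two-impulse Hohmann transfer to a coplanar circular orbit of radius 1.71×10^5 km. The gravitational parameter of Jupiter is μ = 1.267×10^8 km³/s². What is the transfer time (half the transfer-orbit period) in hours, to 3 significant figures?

t = 51.9 hours

The Hohmann ellipse has a_t = (r₁ + r₂)/2 = 7.655×10^5 km.
By Kepler's third law the transfer-orbit period is T = 2π√(a_t³/μ), so t = T/2 = 1.869×10^5 s.
Converting: 1.869×10^5 s ÷ 3600 s/hour = 51.9 hours.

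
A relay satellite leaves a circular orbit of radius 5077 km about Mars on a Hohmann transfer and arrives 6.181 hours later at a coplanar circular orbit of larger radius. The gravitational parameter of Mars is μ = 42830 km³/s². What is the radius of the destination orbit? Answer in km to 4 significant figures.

Transfer time t = 6.181 hours = 22251.6 s, and t = π√(a_t³/μ).
So a_t = (μ t²/π²)^(1/3) = (42830 × (22251.6)² / π²)^(1/3) = 12904 km.
Since a_t = (r₁ + r₂)/2, r₂ = 2a_t − r₁ = 2×12904 − 5077 = 20731 km.

r₂ = 20730 km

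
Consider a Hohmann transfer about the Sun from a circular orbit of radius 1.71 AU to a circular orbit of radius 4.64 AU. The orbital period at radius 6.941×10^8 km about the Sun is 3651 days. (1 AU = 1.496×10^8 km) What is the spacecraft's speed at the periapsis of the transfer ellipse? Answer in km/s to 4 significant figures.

v = 27.53 km/s

From Kepler's third law T² = 4π²r³/μ at r = 6.941×10^8 km, T = 3651 days = 3651 × 86400 s = 3.154464×10^8 s: μ = 4π²r³/T² = 1.32671×10^11 km³/s².
In km: r₁ = 1.71 × 1.496×10^8 = 2.55816×10^8 km; r₂ = 4.64 × 1.496×10^8 = 6.94144×10^8 km.
Semi-major axis of the transfer orbit: a_t = (2.55816×10^8 + 6.94144×10^8)/2 = 4.7498×10^8 km.
The periapsis of the transfer ellipse is at r = 2.55816×10^8 km.
Applying v² = μ(2/r − 1/a_t): v = 27.53 km/s.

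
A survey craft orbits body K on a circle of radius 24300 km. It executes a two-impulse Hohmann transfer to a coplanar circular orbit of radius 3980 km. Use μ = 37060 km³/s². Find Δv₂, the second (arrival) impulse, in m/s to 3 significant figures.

Δv₂ = 949 m/s

Semi-major axis of the transfer orbit: a_t = (24300 + 3980)/2 = 14140 km.
On the circular orbit at r = 3980 km, v_c = √(μ/r) = 3.0515 km/s.
Transfer-orbit speed at the same r (vis-viva, a = a_t): v_t = √[μ(2/r − 1/a_t)] = 4.0003 km/s.
Δv₂ = |v_t − v_c| = |4.0003 − 3.0515| = 0.9488 km/s.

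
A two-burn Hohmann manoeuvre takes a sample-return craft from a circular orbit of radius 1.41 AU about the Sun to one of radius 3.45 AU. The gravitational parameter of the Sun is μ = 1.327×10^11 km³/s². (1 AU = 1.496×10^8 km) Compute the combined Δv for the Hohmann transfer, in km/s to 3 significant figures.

Δv = 8.62 km/s

In km: r₁ = 1.41 × 1.496×10^8 = 2.10936×10^8 km; r₂ = 3.45 × 1.496×10^8 = 5.1612×10^8 km.
Semi-major axis of the transfer orbit: a_t = (2.10936×10^8 + 5.1612×10^8)/2 = 3.63528×10^8 km.
Circular speed at r₁: v₁ = √(μ/r₁) = √(1.327×10^11/2.10936×10^8) = 25.082 km/s.
On the transfer ellipse at r₁, v² = μ(2/r − 1/a) gives v_p = √[μ(2/r₁ − 1/a_t)] = 29.886 km/s.
First burn Δv₁ = |v_p − v₁| = 4.804 km/s.
Circular speed at r₂: v₂ = √(μ/r₂) = 16.03 km/s.
Transfer-orbit speed at r₂: v_a = √[μ(2/r₂ − 1/a_t)] = 12.21 km/s.
Second burn Δv₂ = |v₂ − v_a| = 3.820 km/s.
Total Δv = Δv₁ + Δv₂ = 8.624 km/s.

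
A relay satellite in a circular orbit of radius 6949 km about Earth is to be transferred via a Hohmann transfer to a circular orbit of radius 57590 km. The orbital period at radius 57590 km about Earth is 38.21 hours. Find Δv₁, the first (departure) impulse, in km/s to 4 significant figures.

From Kepler's third law T² = 4π²r³/μ at r = 57590 km, T = 38.21 hours = 38.21 × 3600 s = 1.37556×10^5 s: μ = 4π²r³/T² = 3.98512×10^5 km³/s².
Transfer-ellipse semi-major axis a_t = (r₁ + r₂)/2 = (6949 + 57590)/2 = 32269.5 km.
Circular speed at r = 6949 km: v_c = √(μ/r) = 7.5729 km/s.
Transfer-orbit speed at the same r (vis-viva, a = a_t): v_t = √[μ(2/r − 1/a_t)] = 10.117 km/s.
Δv₁ = |v_t − v_c| = |10.117 − 7.5729| = 2.544 km/s.

Δv₁ = 2.544 km/s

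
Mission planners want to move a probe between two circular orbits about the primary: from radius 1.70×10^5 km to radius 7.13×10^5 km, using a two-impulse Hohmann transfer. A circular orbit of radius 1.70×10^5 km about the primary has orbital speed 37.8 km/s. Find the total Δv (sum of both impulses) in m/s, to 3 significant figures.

Δv = 17200 m/s

From the circular-orbit relation v² = μ/r at r = 1.70×10^5 km: μ = v²r = (37.8)² × 1.70×10^5 = 2.42903×10^8 km³/s².
Transfer-ellipse semi-major axis a_t = (r₁ + r₂)/2 = (1.700×10^5 + 7.130×10^5)/2 = 4.415×10^5 km.
At r₁ the circular-orbit speed is v₁ = √(μ/r₁) = 37.80 km/s.
Transfer-orbit speed at r₁ (v² = μ(2/r − 1/a)): v_p = √[μ(2/r₁ − 1/a_t)] = 48.04 km/s.
First burn Δv₁ = |v_p − v₁| = 10.24 km/s.
Circular speed at r₂: v₂ = √(μ/r₂) = 18.457 km/s.
Transfer-orbit speed at r₂: v_a = √[μ(2/r₂ − 1/a_t)] = 11.453 km/s.
Second burn Δv₂ = |v₂ − v_a| = 7.004 km/s.
Δv = Δv₁ + Δv₂ = 10.24 + 7.004 = 17.24 km/s.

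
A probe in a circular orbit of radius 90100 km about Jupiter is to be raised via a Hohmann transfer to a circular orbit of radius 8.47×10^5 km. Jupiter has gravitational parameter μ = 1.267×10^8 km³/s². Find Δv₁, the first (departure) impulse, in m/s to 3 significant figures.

Δv₁ = 12900 m/s

The Hohmann ellipse has a_t = (r₁ + r₂)/2 = 4.6855×10^5 km.
On the circular orbit at r = 90100 km, v_c = √(μ/r) = 37.50 km/s.
Vis-viva on the transfer ellipse at r = 90100 km gives v_t = √[μ(2/r − 1/a_t)] = 50.42 km/s.
Δv₁ = |v_t − v_c| = |50.42 − 37.50| = 12.92 km/s.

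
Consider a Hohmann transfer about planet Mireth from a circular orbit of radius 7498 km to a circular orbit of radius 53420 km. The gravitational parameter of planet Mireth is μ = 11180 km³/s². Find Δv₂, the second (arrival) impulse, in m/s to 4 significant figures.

Δv₂ = 230.5 m/s

The Hohmann ellipse has a_t = (r₁ + r₂)/2 = 30459 km.
On the circular orbit at r = 53420 km, v_c = √(μ/r) = 0.4575 km/s.
Vis-viva on the transfer ellipse at r = 53420 km gives v_t = √[μ(2/r − 1/a_t)] = 0.2270 km/s.
Δv₂ = |v_t − v_c| = |0.2270 − 0.4575| = 0.2305 km/s.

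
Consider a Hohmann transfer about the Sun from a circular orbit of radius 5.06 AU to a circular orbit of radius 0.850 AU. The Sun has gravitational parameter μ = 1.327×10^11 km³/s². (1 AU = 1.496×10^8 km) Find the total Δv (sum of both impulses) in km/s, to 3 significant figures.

In km: r₁ = 5.06 × 1.496×10^8 = 7.56976×10^8 km; r₂ = 0.850 × 1.496×10^8 = 1.2716×10^8 km.
Semi-major axis of the transfer orbit: a_t = (7.56976×10^8 + 1.2716×10^8)/2 = 4.42068×10^8 km.
At r₁ the circular-orbit speed is v₁ = √(μ/r₁) = 13.24 km/s.
Transfer-orbit speed at r₁ (vis-viva): v_a = √[μ(2/r₁ − 1/a_t)] = 7.101 km/s.
First burn Δv₁ = |v_a − v₁| = 6.139 km/s.
Circular speed at r₂: v₂ = √(μ/r₂) = 32.304 km/s.
Transfer-orbit speed at r₂: v_p = √[μ(2/r₂ − 1/a_t)] = 42.272 km/s.
Second burn Δv₂ = |v₂ − v_p| = 9.968 km/s.
Total Δv = Δv₁ + Δv₂ = 16.11 km/s.

Δv = 16.1 km/s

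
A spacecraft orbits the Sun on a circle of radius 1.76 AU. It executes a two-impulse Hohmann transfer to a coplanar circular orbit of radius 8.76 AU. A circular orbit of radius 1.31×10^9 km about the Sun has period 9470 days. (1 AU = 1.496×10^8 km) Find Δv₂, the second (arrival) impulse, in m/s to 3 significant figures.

From Kepler's third law T² = 4π²r³/μ at r = 1.31×10^9 km, T = 9470 days = 9470 × 86400 s = 8.18208×10^8 s: μ = 4π²r³/T² = 1.32570×10^11 km³/s².
In km: r₁ = 1.76 × 1.496×10^8 = 2.63296×10^8 km; r₂ = 8.76 × 1.496×10^8 = 1.310496×10^9 km.
Semi-major axis of the transfer orbit: a_t = (2.63296×10^8 + 1.310496×10^9)/2 = 7.86896×10^8 km.
Circular speed at r = 1.310496×10^9 km: v_c = √(μ/r) = 10.058 km/s.
Transfer-orbit speed at the same r (vis-viva, a = a_t): v_t = √[μ(2/r − 1/a_t)] = 5.8179 km/s.
Δv₂ = |v_t − v_c| = |5.8179 − 10.058| = 4.240 km/s.

Δv₂ = 4240 m/s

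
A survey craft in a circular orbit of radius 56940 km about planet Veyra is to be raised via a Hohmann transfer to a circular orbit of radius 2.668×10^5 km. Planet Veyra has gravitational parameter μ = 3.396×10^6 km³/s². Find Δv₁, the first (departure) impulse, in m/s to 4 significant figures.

The Hohmann ellipse has a_t = (r₁ + r₂)/2 = 1.6187×10^5 km.
On the circular orbit at r = 56940 km, v_c = √(μ/r) = 7.723 km/s.
Transfer-orbit speed at the same r (vis-viva, a = a_t): v_t = √[μ(2/r − 1/a_t)] = 9.915 km/s.
Δv₁ = |v_t − v_c| = |9.915 − 7.723| = 2.192 km/s.

Δv₁ = 2192 m/s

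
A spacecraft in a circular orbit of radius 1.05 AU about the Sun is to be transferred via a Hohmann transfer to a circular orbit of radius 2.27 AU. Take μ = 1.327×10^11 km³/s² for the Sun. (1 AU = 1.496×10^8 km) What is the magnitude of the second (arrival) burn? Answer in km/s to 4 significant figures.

In km: r₁ = 1.05 × 1.496×10^8 = 1.5708×10^8 km; r₂ = 2.27 × 1.496×10^8 = 3.39592×10^8 km.
Transfer-ellipse semi-major axis a_t = (r₁ + r₂)/2 = (1.5708×10^8 + 3.39592×10^8)/2 = 2.48336×10^8 km.
On the circular orbit at r = 3.39592×10^8 km, v_c = √(μ/r) = 19.768 km/s.
Transfer-orbit speed at the same r (vis-viva, a = a_t): v_t = √[μ(2/r − 1/a_t)] = 15.722 km/s.
Δv₂ = |v_t − v_c| = |15.722 − 19.768| = 4.046 km/s.

Δv₂ = 4.046 km/s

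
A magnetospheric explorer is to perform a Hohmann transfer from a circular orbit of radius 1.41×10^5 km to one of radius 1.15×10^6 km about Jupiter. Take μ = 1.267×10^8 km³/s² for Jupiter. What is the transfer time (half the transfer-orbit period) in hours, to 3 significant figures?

Transfer-ellipse semi-major axis a_t = (r₁ + r₂)/2 = (1.410×10^5 + 1.150×10^6)/2 = 6.455×10^5 km.
Transfer time t = π√(a_t³/μ) = π√((6.455×10^5)³ / 1.267×10^8) = 1.447×10^5 s.
Converting: 1.447×10^5 s ÷ 3600 s/hour = 40.2 hours.

t = 40.2 hours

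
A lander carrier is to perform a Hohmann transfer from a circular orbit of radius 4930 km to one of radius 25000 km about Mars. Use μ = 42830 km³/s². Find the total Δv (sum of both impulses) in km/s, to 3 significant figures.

Transfer-ellipse semi-major axis a_t = (r₁ + r₂)/2 = (4930 + 25000)/2 = 14965 km.
Circular speed at r₁: v₁ = √(μ/r₁) = √(42830/4930) = 2.9475 km/s.
On the transfer ellipse at r₁, v² = μ(2/r − 1/a) gives v_p = √[μ(2/r₁ − 1/a_t)] = 3.8096 km/s.
First burn Δv₁ = |v_p − v₁| = 0.8621 km/s.
At r₂, v₂ = √(μ/r₂) = 1.3089 km/s.
Transfer-orbit speed at r₂: v_a = √[μ(2/r₂ − 1/a_t)] = 0.75126 km/s.
Second burn Δv₂ = |v₂ − v_a| = 0.5576 km/s.
Total Δv = Δv₁ + Δv₂ = 1.420 km/s.

Δv = 1.42 km/s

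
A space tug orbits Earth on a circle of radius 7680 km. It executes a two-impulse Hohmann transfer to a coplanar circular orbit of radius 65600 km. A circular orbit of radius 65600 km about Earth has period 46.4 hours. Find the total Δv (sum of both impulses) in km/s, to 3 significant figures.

From Kepler's third law T² = 4π²r³/μ at r = 65600 km, T = 46.4 hours = 46.4 × 3600 s = 1.6704×10^5 s: μ = 4π²r³/T² = 3.99420×10^5 km³/s².
Semi-major axis of the transfer orbit: a_t = (7680 + 65600)/2 = 36640 km.
Circular speed at r₁: v₁ = √(μ/r₁) = √(3.99420×10^5/7680) = 7.212 km/s.
Transfer-orbit speed at r₁ (vis-viva): v_p = √[μ(2/r₁ − 1/a_t)] = 9.650 km/s.
First burn Δv₁ = |v_p − v₁| = 2.438 km/s.
Circular speed at r₂: v₂ = √(μ/r₂) = 2.468 km/s.
Transfer-orbit speed at r₂: v_a = √[μ(2/r₂ − 1/a_t)] = 1.130 km/s.
Second burn Δv₂ = |v₂ − v_a| = 1.338 km/s.
Δv = Δv₁ + Δv₂ = 2.438 + 1.338 = 3.776 km/s.

Δv = 3.78 km/s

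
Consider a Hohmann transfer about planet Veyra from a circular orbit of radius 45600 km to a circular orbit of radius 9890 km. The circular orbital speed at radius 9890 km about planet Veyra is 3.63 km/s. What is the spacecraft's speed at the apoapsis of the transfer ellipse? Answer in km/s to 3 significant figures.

From the circular-orbit relation v² = μ/r at r = 9890 km: μ = v²r = (3.63)² × 9890 = 1.30320×10^5 km³/s².
Semi-major axis of the transfer orbit: a_t = (45600 + 9890)/2 = 27745 km.
The apoapsis of the transfer ellipse is at r = 45600 km.
Vis-viva: v = √[μ(2/r − 1/a_t)] = √[1.30320×10^5 × (2/45600 − 1/27745)] = 1.009 km/s.

v = 1.01 km/s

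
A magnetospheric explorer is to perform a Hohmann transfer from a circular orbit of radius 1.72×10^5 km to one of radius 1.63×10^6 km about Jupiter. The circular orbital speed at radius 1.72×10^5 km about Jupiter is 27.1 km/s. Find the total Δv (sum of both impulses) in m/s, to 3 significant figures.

From the circular-orbit relation v² = μ/r at r = 1.72×10^5 km: μ = v²r = (27.1)² × 1.72×10^5 = 1.26319×10^8 km³/s².
Semi-major axis of the transfer orbit: a_t = (1.720×10^5 + 1.630×10^6)/2 = 9.010×10^5 km.
At r₁ the circular-orbit speed is v₁ = √(μ/r₁) = 27.10 km/s.
Transfer-orbit speed at r₁ (vis-viva equation): v_p = √[μ(2/r₁ − 1/a_t)] = 36.45 km/s.
First burn Δv₁ = |v_p − v₁| = 9.350 km/s.
At r₂, v₂ = √(μ/r₂) = 8.803 km/s.
Transfer-orbit speed at r₂: v_a = √[μ(2/r₂ − 1/a_t)] = 3.846 km/s.
Second burn Δv₂ = |v₂ − v_a| = 4.957 km/s.
Δv = Δv₁ + Δv₂ = 9.350 + 4.957 = 14.31 km/s.

Δv = 14300 m/s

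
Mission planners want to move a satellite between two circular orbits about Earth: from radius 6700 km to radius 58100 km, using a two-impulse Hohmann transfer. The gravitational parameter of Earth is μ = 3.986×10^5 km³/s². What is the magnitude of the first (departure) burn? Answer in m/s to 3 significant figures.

The Hohmann ellipse has a_t = (r₁ + r₂)/2 = 32400 km.
Circular speed at r = 6700 km: v_c = √(μ/r) = 7.7131 km/s.
Transfer-orbit speed at the same r (vis-viva, a = a_t): v_t = √[μ(2/r − 1/a_t)] = 10.329 km/s.
Δv₁ = |v_t − v_c| = |10.329 − 7.7131| = 2.616 km/s.

Δv₁ = 2620 m/s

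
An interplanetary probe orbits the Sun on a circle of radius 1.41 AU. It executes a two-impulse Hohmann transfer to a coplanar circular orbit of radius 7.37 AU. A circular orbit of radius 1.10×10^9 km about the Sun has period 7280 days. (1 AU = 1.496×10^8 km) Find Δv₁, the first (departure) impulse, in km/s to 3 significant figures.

Δv₁ = 7.42 km/s

From Kepler's third law T² = 4π²r³/μ at r = 1.10×10^9 km, T = 7280 days = 7280 × 86400 s = 6.28992×10^8 s: μ = 4π²r³/T² = 1.32815×10^11 km³/s².
In km: r₁ = 1.41 × 1.496×10^8 = 2.10936×10^8 km; r₂ = 7.37 × 1.496×10^8 = 1.102552×10^9 km.
Transfer-ellipse semi-major axis a_t = (r₁ + r₂)/2 = (2.10936×10^8 + 1.102552×10^9)/2 = 6.56744×10^8 km.
On the circular orbit at r = 2.10936×10^8 km, v_c = √(μ/r) = 25.09 km/s.
Vis-viva on the transfer ellipse at r = 2.10936×10^8 km gives v_t = √[μ(2/r − 1/a_t)] = 32.51 km/s.
Δv₁ = |v_t − v_c| = |32.51 − 25.09| = 7.420 km/s.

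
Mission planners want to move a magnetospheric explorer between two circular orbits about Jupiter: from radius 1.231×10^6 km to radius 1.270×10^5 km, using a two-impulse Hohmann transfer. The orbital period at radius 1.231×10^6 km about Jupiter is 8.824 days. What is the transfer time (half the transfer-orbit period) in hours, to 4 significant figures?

t = 43.38 hours

From Kepler's third law T² = 4π²r³/μ at r = 1.231×10^6 km, T = 8.824 days = 8.824 × 86400 s = 7.623936×10^5 s: μ = 4π²r³/T² = 1.26700×10^8 km³/s².
Transfer-ellipse semi-major axis a_t = (r₁ + r₂)/2 = (1.231×10^6 + 1.270×10^5)/2 = 6.790×10^5 km.
By Kepler's third law the transfer-orbit period is T = 2π√(a_t³/μ), so t = T/2 = 1.5616×10^5 s.
Converting: 1.5616×10^5 s ÷ 3600 s/hour = 43.38 hours.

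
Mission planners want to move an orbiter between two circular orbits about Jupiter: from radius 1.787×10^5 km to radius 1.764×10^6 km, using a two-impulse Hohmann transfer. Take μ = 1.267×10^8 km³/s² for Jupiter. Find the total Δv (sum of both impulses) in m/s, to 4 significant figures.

Δv = 14100 m/s

Semi-major axis of the transfer orbit: a_t = (1.787×10^5 + 1.764×10^6)/2 = 9.7135×10^5 km.
Circular speed at r₁: v₁ = √(μ/r₁) = √(1.267×10^8/1.787×10^5) = 26.627 km/s.
Transfer-orbit speed at r₁ (vis-viva): v_p = √[μ(2/r₁ − 1/a_t)] = 35.883 km/s.
First burn Δv₁ = |v_p − v₁| = 9.256 km/s.
Circular speed at r₂: v₂ = √(μ/r₂) = 8.475 km/s.
Transfer-orbit speed at r₂: v_a = √[μ(2/r₂ − 1/a_t)] = 3.635 km/s.
Second burn Δv₂ = |v₂ − v_a| = 4.840 km/s.
Total Δv = Δv₁ + Δv₂ = 14.10 km/s.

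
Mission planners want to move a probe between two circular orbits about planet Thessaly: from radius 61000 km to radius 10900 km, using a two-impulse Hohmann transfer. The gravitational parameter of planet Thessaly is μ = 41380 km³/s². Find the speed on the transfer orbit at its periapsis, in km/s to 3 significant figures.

Semi-major axis of the transfer orbit: a_t = (61000 + 10900)/2 = 35950 km.
The periapsis of the transfer ellipse is at r = 10900 km.
From the vis-viva equation, v = √[μ(2/r − 1/a_t)] = 2.538 km/s.

v = 2.54 km/s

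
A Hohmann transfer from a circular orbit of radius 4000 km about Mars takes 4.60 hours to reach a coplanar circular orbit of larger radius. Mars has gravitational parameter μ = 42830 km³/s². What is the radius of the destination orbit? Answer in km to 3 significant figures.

r₂ = 17200 km

Transfer time t = 4.60 hours = 16560 s, and t = π√(a_t³/μ).
So a_t = (μ t²/π²)^(1/3) = (42830 × (16560)² / π²)^(1/3) = 10597 km.
Since a_t = (r₁ + r₂)/2, r₂ = 2a_t − r₁ = 2×10597 − 4000 = 17194 km.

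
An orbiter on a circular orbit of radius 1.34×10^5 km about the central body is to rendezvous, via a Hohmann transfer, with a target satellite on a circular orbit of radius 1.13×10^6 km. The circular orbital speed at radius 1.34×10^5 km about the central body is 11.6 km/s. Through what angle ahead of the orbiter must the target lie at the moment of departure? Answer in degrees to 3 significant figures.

φ = 105°

From the circular-orbit relation v² = μ/r at r = 1.34×10^5 km: μ = v²r = (11.6)² × 1.34×10^5 = 1.80310×10^7 km³/s².
Transfer-ellipse semi-major axis a_t = (r₁ + r₂)/2 = (1.340×10^5 + 1.130×10^6)/2 = 6.320×10^5 km.
The half-period of the transfer ellipse is t = π√(a_t³/μ) = 3.717×10^5 s.
The target's mean motion on its circular orbit is ω₂ = √(μ/r₂³) = 3.535×10^-6 rad/s.
Angle swept by the target during transfer: ω₂·t = 1.314 rad = 75.29°.
Arrival is 180° from departure on the ellipse, so φ = 180° − 75.29° = 105°.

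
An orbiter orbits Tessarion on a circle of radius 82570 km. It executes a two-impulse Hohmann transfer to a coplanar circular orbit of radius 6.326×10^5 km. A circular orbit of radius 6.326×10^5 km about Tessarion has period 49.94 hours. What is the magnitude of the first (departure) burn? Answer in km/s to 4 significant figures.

Δv₁ = 20.20 km/s

From Kepler's third law T² = 4π²r³/μ at r = 6.326×10^5 km, T = 49.94 hours = 49.94 × 3600 s = 1.79784×10^5 s: μ = 4π²r³/T² = 3.09204×10^8 km³/s².
The Hohmann ellipse has a_t = (r₁ + r₂)/2 = 3.57585×10^5 km.
On the circular orbit at r = 82570 km, v_c = √(μ/r) = 61.19 km/s.
Vis-viva on the transfer ellipse at r = 82570 km gives v_t = √[μ(2/r − 1/a_t)] = 81.39 km/s.
Δv₁ = |v_t − v_c| = |81.39 − 61.19| = 20.20 km/s.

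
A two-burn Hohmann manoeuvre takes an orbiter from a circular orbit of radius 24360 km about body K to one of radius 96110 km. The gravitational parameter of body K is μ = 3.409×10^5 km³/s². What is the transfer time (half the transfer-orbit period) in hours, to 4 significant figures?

t = 22.10 hours

Semi-major axis of the transfer orbit: a_t = (24360 + 96110)/2 = 60235 km.
By Kepler's third law the transfer-orbit period is T = 2π√(a_t³/μ), so t = T/2 = 79544 s.
Converting: 79544 s ÷ 3600 s/hour = 22.10 hours.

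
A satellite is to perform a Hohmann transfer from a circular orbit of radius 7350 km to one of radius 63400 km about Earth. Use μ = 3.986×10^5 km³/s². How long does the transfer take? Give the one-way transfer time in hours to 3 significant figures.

t = 9.20 hours

Semi-major axis of the transfer orbit: a_t = (7350 + 63400)/2 = 35375 km.
By Kepler's third law the transfer-orbit period is T = 2π√(a_t³/μ), so t = T/2 = 33110 s.
Converting: 33110 s ÷ 3600 s/hour = 9.20 hours.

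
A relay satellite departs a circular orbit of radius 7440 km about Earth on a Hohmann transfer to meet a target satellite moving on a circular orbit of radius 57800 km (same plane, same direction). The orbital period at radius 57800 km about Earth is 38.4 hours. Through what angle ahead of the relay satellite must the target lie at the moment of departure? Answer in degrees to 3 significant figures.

From Kepler's third law T² = 4π²r³/μ at r = 57800 km, T = 38.4 hours = 38.4 × 3600 s = 1.3824×10^5 s: μ = 4π²r³/T² = 3.98911×10^5 km³/s².
Transfer-ellipse semi-major axis a_t = (r₁ + r₂)/2 = (7440 + 57800)/2 = 32620 km.
Transfer time t = π√(a_t³/μ) = 29305 s.
The target's mean motion on its circular orbit is ω₂ = √(μ/r₂³) = 4.5451×10^-5 rad/s.
Angle swept by the target during transfer: ω₂·t = 1.3319 rad = 76.31°.
The relay satellite traverses 180° on the transfer ellipse, so the target must lead by 180° − 76.31° = 104°.

φ = 104°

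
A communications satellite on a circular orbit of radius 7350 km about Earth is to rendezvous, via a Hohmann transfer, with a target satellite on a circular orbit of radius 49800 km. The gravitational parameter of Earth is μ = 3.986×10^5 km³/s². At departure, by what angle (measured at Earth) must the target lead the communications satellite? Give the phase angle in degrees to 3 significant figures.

φ = 102°

Transfer-ellipse semi-major axis a_t = (r₁ + r₂)/2 = (7350 + 49800)/2 = 28575 km.
The half-period of the transfer ellipse is t = π√(a_t³/μ) = 24036 s.
Target angular speed ω₂ = √(μ/r₂³) = 5.6810×10^-5 rad/s.
Angle swept by the target during transfer: ω₂·t = 1.3655 rad = 78.24°.
Arrival is 180° from departure on the ellipse, so φ = 180° − 78.24° = 102°.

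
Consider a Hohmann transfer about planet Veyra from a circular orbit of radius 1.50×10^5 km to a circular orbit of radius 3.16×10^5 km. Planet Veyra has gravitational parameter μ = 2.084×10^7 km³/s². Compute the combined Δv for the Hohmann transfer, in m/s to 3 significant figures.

Transfer-ellipse semi-major axis a_t = (r₁ + r₂)/2 = (1.500×10^5 + 3.160×10^5)/2 = 2.330×10^5 km.
Circular speed at r₁: v₁ = √(μ/r₁) = √(2.084×10^7/1.500×10^5) = 11.79 km/s.
Transfer-orbit speed at r₁ (vis-viva): v_p = √[μ(2/r₁ − 1/a_t)] = 13.73 km/s.
First burn Δv₁ = |v_p − v₁| = 1.940 km/s.
At r₂, v₂ = √(μ/r₂) = 8.121 km/s.
Transfer-orbit speed at r₂: v_a = √[μ(2/r₂ − 1/a_t)] = 6.516 km/s.
Second burn Δv₂ = |v₂ − v_a| = 1.605 km/s.
Δv = Δv₁ + Δv₂ = 1.940 + 1.605 = 3.545 km/s.

Δv = 3540 m/s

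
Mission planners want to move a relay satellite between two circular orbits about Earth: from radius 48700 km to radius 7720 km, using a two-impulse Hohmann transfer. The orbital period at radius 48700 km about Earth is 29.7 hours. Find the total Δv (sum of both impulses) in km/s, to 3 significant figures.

Δv = 3.62 km/s

From Kepler's third law T² = 4π²r³/μ at r = 48700 km, T = 29.7 hours = 29.7 × 3600 s = 1.0692×10^5 s: μ = 4π²r³/T² = 3.98868×10^5 km³/s².
The Hohmann ellipse has a_t = (r₁ + r₂)/2 = 28210 km.
Circular speed at r₁: v₁ = √(μ/r₁) = √(3.98868×10^5/48700) = 2.862 km/s.
On the transfer ellipse at r₁, vis-viva equation gives v_a = √[μ(2/r₁ − 1/a_t)] = 1.497 km/s.
First burn Δv₁ = |v_a − v₁| = 1.365 km/s.
At r₂, v₂ = √(μ/r₂) = 7.188 km/s.
Transfer-orbit speed at r₂: v_p = √[μ(2/r₂ − 1/a_t)] = 9.444 km/s.
Second burn Δv₂ = |v₂ − v_p| = 2.256 km/s.
Total Δv = Δv₁ + Δv₂ = 3.621 km/s.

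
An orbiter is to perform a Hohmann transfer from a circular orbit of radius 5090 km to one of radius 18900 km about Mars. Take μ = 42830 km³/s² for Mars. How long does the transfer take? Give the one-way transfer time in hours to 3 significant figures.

Transfer-ellipse semi-major axis a_t = (r₁ + r₂)/2 = (5090 + 18900)/2 = 11995 km.
Transfer time t = π√(a_t³/μ) = π√((11995)³ / 42830) = 19940 s.
Converting: 19940 s ÷ 3600 s/hour = 5.54 hours.

t = 5.54 hours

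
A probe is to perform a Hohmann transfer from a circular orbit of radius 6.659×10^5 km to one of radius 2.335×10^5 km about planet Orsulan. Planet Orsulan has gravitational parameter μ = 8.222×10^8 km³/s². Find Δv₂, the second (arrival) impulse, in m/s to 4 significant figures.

Δv₂ = 12870 m/s

Semi-major axis of the transfer orbit: a_t = (6.659×10^5 + 2.335×10^5)/2 = 4.497×10^5 km.
On the circular orbit at r = 2.335×10^5 km, v_c = √(μ/r) = 59.34 km/s.
Vis-viva on the transfer ellipse at r = 2.335×10^5 km gives v_t = √[μ(2/r − 1/a_t)] = 72.21 km/s.
Δv₂ = |v_t − v_c| = |72.21 − 59.34| = 12.87 km/s.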